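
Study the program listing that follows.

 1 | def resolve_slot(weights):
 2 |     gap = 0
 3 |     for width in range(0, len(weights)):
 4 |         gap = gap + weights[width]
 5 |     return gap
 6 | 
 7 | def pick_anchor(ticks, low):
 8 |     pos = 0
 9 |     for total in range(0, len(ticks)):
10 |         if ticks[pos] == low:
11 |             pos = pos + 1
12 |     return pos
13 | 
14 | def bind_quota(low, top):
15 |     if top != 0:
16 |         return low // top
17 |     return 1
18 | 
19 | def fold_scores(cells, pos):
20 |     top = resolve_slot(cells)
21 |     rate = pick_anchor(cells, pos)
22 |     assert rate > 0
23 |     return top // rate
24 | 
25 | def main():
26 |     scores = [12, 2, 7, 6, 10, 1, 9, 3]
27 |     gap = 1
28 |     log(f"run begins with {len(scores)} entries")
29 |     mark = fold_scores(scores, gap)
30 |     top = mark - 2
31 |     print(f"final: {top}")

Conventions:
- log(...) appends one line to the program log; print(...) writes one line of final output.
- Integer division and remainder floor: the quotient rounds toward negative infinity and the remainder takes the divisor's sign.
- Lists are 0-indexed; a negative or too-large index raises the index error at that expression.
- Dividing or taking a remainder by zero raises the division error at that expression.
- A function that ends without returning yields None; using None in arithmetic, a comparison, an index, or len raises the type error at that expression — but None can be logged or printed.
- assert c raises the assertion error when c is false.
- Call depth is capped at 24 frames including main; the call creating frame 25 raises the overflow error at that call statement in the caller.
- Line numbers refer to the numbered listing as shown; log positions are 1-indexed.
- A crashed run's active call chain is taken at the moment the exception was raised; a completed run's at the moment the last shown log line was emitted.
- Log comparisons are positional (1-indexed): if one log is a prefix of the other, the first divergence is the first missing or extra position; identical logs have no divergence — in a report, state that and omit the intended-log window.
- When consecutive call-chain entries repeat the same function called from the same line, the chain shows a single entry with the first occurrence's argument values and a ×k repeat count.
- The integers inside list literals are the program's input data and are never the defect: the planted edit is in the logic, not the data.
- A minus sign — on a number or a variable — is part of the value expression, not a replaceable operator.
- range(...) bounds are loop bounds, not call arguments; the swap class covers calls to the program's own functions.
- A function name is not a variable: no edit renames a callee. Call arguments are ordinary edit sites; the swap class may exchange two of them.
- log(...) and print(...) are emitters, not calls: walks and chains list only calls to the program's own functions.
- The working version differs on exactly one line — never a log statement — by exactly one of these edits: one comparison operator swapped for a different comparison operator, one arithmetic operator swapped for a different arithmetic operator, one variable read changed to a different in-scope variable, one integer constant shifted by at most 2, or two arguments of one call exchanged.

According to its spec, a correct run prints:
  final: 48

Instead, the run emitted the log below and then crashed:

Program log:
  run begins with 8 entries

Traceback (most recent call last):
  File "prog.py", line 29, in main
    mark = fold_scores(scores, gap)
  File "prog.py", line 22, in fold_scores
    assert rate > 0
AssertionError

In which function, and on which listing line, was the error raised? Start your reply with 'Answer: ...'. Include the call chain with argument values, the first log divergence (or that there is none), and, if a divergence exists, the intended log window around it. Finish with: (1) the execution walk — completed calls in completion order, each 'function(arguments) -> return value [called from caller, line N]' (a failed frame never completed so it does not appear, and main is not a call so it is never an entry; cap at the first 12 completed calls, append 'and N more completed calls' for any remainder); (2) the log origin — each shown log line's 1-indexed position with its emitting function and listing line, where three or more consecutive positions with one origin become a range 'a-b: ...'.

Answer: the error was raised in fold_scores, line 22.
Core observation: The logs agree in full; the defect surfaces as the crash itself.
Call chain: main -> fold_scores([12, 2, 7, 6, 10, 1, 9, 3], 1) (called at line 29).
First divergence: there is none — every log position agrees.
Execution walk:
  resolve_slot([12, 2, 7, 6, 10, 1, 9, 3]) -> 50  [called from fold_scores, line 20]
  pick_anchor([12, 2, 7, 6, 10, 1, 9, 3], 1) -> 0  [called from fold_scores, line 21]
Log origins:
  1: logged in main at line 28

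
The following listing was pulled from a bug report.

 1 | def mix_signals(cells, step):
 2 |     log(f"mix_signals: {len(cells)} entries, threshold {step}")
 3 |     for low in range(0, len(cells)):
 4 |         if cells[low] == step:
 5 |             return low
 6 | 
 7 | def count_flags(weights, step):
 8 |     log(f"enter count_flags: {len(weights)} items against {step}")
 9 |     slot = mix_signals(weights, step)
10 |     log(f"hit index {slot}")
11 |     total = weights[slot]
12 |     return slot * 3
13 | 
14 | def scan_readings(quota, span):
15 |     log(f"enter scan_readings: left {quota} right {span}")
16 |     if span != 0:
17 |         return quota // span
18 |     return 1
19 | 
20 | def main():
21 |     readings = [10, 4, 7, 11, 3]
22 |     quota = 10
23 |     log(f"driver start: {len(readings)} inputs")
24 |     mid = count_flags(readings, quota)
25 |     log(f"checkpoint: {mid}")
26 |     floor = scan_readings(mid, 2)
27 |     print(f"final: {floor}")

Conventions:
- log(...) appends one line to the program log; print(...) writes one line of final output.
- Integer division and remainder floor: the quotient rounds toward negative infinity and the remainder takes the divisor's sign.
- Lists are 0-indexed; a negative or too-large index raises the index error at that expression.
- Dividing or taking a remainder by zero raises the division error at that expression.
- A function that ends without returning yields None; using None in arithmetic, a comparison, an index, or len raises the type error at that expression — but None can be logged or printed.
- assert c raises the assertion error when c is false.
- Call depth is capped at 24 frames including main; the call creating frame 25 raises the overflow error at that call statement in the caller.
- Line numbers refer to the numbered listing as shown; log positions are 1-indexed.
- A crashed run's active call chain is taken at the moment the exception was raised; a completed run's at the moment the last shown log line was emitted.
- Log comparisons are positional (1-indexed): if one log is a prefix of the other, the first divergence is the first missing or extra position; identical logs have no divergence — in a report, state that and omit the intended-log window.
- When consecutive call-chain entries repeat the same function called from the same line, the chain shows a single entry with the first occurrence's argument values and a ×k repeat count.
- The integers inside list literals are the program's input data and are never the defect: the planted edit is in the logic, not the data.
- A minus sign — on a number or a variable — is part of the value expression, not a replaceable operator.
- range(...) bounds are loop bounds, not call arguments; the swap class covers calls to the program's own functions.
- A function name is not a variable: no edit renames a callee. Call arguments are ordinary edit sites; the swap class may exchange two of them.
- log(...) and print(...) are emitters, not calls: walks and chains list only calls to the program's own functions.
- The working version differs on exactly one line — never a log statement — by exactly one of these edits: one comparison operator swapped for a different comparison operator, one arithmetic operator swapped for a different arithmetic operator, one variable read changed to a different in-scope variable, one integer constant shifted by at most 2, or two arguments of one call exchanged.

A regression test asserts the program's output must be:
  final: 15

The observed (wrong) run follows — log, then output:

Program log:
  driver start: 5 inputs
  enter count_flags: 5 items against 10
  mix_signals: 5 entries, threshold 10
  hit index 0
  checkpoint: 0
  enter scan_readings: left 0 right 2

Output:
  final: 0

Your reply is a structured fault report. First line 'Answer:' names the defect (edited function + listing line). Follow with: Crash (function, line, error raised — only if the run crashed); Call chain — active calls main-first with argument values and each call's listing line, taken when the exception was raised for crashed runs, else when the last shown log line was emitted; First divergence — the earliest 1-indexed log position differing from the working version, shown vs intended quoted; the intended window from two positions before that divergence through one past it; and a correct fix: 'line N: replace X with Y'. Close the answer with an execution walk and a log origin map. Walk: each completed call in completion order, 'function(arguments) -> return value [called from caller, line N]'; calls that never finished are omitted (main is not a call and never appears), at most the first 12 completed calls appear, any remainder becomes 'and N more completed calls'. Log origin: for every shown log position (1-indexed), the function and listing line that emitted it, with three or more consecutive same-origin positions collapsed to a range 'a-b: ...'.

Answer: the defect is in count_flags at line 12.
Key fact: Position 5 is the first bad log line: 'checkpoint: 0' should read 'checkpoint: 30'.
Call chain: main -> scan_readings(0, 2) (called at line 26).
First divergence: position 5 — shown 'checkpoint: 0', intended 'checkpoint: 30'.
Intended log window:
  3: mix_signals: 5 entries, threshold 10
  4: hit index 0
  5: checkpoint: 30
  6: enter scan_readings: left 30 right 2
Execution walk:
  mix_signals([10, 4, 7, 11, 3], 10) -> 0  [called from count_flags, line 9]
  count_flags([10, 4, 7, 11, 3], 10) -> 0  [called from main, line 24]
  scan_readings(0, 2) -> 0  [called from main, line 26]
Log line origins:
  1: from main, line 23
  2: from count_flags, line 8
  3: from mix_signals, line 2
  4: from count_flags, line 10
  5: from main, line 25
  6: from scan_readings, line 15
A correct fix: line 12: replace `slot` with `total`.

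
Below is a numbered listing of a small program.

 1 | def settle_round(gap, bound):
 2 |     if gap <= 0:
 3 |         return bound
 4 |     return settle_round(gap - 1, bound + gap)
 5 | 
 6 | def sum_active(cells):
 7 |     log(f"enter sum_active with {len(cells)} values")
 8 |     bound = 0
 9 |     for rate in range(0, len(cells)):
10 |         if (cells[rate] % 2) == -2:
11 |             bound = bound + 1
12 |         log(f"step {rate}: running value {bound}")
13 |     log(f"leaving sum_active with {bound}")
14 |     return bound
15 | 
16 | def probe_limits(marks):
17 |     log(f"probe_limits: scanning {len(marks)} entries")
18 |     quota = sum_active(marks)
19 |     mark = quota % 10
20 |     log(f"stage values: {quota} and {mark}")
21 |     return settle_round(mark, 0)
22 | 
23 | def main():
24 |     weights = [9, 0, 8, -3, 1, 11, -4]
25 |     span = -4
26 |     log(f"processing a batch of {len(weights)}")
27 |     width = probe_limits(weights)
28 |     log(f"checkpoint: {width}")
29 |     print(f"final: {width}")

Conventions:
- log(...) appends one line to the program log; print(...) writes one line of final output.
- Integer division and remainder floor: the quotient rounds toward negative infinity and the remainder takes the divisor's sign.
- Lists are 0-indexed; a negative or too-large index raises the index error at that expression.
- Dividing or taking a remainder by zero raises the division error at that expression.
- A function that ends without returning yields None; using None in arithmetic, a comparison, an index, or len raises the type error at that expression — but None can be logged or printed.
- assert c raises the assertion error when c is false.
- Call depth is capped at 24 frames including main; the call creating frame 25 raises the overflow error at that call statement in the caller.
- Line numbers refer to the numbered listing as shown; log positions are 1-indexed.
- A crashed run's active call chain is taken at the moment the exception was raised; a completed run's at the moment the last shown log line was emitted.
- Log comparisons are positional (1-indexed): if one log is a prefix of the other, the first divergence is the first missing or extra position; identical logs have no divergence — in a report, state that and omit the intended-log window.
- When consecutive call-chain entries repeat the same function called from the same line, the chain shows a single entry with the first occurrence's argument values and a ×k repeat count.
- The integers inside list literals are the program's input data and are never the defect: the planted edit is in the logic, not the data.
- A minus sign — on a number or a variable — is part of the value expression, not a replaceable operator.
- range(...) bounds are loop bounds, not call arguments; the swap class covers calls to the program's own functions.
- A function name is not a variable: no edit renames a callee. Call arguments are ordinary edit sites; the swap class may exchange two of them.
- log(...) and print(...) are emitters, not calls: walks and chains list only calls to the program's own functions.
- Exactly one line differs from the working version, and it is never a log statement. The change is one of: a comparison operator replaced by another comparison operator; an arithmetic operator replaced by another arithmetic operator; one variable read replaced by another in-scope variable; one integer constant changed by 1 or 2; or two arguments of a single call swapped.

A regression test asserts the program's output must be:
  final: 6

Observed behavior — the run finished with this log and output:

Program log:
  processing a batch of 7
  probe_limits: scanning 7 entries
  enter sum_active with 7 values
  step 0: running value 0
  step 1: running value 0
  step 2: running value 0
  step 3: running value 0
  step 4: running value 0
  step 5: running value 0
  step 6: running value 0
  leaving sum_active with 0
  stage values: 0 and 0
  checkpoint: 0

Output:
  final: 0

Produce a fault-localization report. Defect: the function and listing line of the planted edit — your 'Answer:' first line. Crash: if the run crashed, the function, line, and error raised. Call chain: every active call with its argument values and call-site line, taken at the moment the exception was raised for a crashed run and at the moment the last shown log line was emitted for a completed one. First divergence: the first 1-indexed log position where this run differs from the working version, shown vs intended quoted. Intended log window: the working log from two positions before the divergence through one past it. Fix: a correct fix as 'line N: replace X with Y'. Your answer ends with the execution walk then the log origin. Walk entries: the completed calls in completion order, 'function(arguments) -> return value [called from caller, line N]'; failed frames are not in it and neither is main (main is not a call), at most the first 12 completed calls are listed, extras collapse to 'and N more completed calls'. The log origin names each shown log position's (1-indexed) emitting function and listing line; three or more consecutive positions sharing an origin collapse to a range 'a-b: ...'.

Answer: the defect is in sum_active at line 10.
Key observation: The earliest visible damage is log position 5 — 'step 1: running value 0' rather than the intended 'step 1: running value 1'.
Call chain: main.
First divergence: position 5 — shown 'step 1: running value 0', intended 'step 1: running value 1'.
Intended log window:
  3: enter sum_active with 7 values
  4: step 0: running value 0
  5: step 1: running value 1
  6: step 2: running value 2
Execution walk:
  sum_active([9, 0, 8, -3, 1, 11, -4]) -> 0  [called from probe_limits, line 18]
  settle_round(0, 0) -> 0  [called from probe_limits, line 21]
  probe_limits([9, 0, 8, -3, 1, 11, -4]) -> 0  [called from main, line 27]
Log origins:
  1 — main, line 26
  2 — probe_limits, line 17
  3 — sum_active, line 7
  4-10 — sum_active, line 12
  11 — sum_active, line 13
  12 — probe_limits, line 20
  13 — main, line 28
A correct fix: line 10: replace `-2` with `0`.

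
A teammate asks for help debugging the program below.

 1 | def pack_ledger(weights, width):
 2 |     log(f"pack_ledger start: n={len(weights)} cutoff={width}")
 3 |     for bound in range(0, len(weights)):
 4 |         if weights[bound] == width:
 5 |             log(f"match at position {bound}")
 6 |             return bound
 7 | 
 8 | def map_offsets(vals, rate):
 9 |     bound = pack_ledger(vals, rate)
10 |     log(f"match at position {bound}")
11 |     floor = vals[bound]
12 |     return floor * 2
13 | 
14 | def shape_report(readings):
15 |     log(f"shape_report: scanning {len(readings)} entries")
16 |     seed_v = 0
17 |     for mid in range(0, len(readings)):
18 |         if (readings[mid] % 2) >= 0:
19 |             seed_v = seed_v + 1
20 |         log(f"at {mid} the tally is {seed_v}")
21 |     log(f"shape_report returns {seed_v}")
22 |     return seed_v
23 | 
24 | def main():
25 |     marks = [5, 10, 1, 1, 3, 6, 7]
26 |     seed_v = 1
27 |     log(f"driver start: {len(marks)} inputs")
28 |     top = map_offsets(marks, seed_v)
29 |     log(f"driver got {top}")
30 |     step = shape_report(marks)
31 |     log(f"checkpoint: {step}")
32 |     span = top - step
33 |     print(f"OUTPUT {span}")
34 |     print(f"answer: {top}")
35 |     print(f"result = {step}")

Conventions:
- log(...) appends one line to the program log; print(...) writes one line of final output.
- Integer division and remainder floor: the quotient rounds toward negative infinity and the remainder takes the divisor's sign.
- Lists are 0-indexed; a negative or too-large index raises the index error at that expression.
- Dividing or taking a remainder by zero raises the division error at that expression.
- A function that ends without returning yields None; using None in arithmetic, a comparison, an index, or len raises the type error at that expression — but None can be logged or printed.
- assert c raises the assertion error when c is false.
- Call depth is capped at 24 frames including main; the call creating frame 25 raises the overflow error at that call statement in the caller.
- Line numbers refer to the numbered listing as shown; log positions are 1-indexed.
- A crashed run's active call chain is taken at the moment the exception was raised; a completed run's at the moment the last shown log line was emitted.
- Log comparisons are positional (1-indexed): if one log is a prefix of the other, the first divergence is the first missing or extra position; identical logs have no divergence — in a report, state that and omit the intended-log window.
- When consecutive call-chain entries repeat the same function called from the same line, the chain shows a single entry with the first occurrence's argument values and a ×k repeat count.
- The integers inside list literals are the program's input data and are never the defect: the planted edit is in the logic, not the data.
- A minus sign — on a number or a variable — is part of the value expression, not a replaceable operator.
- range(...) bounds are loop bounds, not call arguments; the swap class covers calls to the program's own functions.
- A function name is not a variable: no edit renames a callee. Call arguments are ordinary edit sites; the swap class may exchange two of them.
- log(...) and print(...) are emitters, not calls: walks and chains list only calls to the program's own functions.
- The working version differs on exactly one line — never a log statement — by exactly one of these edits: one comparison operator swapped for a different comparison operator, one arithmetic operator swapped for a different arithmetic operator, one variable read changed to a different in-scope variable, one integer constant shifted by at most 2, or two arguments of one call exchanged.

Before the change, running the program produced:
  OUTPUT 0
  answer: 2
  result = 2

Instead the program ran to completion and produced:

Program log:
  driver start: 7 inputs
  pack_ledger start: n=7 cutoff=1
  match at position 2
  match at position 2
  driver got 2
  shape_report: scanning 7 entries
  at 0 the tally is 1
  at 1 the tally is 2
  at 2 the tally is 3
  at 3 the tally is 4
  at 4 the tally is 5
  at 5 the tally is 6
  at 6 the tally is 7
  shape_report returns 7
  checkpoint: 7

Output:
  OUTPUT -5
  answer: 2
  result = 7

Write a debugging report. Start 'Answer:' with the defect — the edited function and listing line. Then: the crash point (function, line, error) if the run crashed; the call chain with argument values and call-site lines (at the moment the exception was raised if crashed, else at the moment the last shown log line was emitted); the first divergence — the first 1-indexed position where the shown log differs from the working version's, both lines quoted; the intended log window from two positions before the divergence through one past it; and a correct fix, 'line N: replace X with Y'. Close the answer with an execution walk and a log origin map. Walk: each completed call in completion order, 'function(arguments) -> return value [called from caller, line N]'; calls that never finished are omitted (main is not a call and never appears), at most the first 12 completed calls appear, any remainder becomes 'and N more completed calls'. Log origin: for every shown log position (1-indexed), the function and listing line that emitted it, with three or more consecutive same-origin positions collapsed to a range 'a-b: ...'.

Answer: the defect is in shape_report at line 18.
Key observation: Log line 7 is where behavior first shows: 'at 0 the tally is 1' appears instead of 'at 0 the tally is 0'.
Call chain: main.
First divergence: position 7 — shown 'at 0 the tally is 1', intended 'at 0 the tally is 0'.
Intended log window:
  5: driver got 2
  6: shape_report: scanning 7 entries
  7: at 0 the tally is 0
  8: at 1 the tally is 1
Execution walk:
  pack_ledger([5, 10, 1, 1, 3, 6, 7], 1) -> 2  [called from map_offsets, line 9]
  map_offsets([5, 10, 1, 1, 3, 6, 7], 1) -> 2  [called from main, line 28]
  shape_report([5, 10, 1, 1, 3, 6, 7]) -> 7  [called from main, line 30]
Log line origins:
  1: from main, line 27
  2: from pack_ledger, line 2
  3: from pack_ledger, line 5
  4: from map_offsets, line 10
  5: from main, line 29
  6: from shape_report, line 15
  7-13: from shape_report, line 20
  14: from shape_report, line 21
  15: from main, line 31
A correct fix: line 18: replace `>=` with `==`.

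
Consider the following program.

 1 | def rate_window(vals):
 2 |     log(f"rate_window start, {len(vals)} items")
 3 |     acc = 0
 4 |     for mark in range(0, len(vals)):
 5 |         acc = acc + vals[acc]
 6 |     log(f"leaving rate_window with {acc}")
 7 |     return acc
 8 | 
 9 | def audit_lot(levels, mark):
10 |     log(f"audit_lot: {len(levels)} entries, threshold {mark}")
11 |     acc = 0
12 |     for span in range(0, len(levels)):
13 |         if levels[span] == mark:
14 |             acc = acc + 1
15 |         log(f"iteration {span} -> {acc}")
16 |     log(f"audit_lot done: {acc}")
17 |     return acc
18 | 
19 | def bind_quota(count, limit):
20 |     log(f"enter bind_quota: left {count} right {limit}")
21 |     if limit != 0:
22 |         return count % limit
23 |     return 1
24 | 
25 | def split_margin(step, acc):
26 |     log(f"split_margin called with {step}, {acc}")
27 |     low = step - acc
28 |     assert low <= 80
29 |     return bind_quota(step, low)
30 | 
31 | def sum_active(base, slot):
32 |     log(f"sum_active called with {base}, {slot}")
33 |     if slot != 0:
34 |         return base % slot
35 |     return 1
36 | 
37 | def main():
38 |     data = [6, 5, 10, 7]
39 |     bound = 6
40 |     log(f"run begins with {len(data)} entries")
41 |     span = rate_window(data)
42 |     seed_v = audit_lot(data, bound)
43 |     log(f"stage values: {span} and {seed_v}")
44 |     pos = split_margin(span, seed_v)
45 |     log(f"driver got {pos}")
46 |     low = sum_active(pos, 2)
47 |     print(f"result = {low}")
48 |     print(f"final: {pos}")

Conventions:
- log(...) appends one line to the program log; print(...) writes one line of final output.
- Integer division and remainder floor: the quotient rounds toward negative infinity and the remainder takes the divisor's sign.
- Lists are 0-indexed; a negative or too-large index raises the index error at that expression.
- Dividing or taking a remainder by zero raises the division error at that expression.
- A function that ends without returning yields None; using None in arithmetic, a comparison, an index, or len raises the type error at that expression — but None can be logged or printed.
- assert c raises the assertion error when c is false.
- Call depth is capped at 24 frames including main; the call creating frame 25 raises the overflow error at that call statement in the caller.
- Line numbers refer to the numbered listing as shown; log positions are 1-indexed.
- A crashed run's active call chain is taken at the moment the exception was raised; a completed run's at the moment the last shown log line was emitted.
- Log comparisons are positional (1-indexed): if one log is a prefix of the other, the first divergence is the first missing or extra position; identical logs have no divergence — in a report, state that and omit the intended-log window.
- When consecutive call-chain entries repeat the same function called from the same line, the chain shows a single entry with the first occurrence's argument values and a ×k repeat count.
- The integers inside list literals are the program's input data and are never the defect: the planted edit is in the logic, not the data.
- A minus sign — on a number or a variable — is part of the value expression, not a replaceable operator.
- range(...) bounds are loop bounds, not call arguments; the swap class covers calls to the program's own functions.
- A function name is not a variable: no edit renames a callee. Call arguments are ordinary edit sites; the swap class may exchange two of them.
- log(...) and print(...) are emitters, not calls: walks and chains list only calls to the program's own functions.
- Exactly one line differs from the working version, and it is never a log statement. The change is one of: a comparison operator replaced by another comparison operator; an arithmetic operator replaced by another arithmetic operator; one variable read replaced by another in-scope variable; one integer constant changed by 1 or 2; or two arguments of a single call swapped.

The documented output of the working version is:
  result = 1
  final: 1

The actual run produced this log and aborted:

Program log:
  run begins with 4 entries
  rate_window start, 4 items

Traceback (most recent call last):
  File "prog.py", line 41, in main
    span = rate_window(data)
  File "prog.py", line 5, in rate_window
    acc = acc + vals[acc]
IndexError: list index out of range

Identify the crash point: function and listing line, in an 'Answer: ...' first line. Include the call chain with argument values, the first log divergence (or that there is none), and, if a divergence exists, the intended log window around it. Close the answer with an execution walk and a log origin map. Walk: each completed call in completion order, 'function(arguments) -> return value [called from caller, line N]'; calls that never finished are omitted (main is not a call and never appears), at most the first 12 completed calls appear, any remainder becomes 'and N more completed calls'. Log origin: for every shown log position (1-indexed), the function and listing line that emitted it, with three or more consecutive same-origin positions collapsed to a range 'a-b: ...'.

Answer: the error was raised in rate_window, line 5.
The tell: The log ends early — 2 lines, where the working version next logs 'leaving rate_window with 28'.
Call chain: main -> rate_window([6, 5, 10, 7]) (called at line 41).
First divergence: position 3 — after 2 matching lines the faulty run goes silent; intended next line 'leaving rate_window with 28'.
Intended log window:
  1: run begins with 4 entries
  2: rate_window start, 4 items
  3: leaving rate_window with 28
  4: audit_lot: 4 entries, threshold 6
Execution walk:
  (no call completed)
Log line origins:
  1: from main, line 40
  2: from rate_window, line 2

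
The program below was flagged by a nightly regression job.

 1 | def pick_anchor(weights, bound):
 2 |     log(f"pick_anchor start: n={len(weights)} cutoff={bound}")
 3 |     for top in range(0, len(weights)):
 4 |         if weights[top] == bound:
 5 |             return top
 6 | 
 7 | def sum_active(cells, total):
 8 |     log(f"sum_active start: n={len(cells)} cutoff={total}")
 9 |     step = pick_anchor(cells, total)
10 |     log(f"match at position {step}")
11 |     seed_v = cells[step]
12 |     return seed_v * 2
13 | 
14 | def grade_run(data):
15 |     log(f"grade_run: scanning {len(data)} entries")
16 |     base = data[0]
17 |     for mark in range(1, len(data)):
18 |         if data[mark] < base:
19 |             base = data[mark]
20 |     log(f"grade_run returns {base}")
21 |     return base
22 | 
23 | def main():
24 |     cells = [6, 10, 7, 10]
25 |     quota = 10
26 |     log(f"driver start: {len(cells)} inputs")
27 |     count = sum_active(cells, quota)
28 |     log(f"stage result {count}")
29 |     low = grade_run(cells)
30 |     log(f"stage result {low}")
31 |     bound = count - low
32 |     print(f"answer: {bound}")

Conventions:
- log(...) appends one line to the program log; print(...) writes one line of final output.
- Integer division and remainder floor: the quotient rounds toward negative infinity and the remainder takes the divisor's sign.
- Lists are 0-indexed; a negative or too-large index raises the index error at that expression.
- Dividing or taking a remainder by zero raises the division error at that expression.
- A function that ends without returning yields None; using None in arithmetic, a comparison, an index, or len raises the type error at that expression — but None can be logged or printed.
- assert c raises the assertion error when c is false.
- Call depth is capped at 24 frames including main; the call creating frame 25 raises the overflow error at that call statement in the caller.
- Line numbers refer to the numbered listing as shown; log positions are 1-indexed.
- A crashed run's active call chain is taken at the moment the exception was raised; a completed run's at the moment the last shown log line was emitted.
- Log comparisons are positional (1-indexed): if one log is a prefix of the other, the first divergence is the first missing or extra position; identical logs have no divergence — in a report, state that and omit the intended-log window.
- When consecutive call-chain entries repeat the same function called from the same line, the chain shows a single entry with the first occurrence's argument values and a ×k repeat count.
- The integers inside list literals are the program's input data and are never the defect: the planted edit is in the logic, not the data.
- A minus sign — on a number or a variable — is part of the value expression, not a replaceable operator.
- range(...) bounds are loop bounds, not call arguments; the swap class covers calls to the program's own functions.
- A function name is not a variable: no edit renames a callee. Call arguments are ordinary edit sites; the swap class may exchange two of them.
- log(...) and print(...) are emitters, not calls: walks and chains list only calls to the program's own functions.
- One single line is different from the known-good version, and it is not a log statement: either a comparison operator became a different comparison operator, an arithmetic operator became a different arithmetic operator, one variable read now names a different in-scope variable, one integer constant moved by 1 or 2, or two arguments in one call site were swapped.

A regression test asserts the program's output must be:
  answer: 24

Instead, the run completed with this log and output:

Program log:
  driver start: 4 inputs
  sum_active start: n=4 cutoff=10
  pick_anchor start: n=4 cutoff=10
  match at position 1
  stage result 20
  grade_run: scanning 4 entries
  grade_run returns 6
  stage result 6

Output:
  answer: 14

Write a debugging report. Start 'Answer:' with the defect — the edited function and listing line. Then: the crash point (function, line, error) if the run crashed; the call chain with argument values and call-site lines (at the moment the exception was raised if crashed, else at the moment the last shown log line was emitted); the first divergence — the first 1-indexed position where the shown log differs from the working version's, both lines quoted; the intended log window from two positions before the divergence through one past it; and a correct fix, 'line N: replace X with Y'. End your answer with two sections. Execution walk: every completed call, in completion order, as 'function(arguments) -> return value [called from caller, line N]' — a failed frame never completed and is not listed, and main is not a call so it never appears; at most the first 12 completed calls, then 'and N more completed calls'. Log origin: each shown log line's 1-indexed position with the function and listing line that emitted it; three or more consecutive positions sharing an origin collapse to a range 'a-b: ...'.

Answer: the defect is in sum_active at line 12.
Core observation: The earliest visible damage is log position 5 — 'stage result 20' rather than the intended 'stage result 30'.
Call chain: main.
First divergence: position 5 — shown 'stage result 20', intended 'stage result 30'.
Intended log window:
  3: pick_anchor start: n=4 cutoff=10
  4: match at position 1
  5: stage result 30
  6: grade_run: scanning 4 entries
Execution walk:
  pick_anchor([6, 10, 7, 10], 10) -> 1  [called from sum_active, line 9]
  sum_active([6, 10, 7, 10], 10) -> 20  [called from main, line 27]
  grade_run([6, 10, 7, 10]) -> 6  [called from main, line 29]
Log origin:
  1: emitted by main (line 26)
  2: emitted by sum_active (line 8)
  3: emitted by pick_anchor (line 2)
  4: emitted by sum_active (line 10)
  5: emitted by main (line 28)
  6: emitted by grade_run (line 15)
  7: emitted by grade_run (line 20)
  8: emitted by main (line 30)
A correct fix: line 12: replace `2` with `3`.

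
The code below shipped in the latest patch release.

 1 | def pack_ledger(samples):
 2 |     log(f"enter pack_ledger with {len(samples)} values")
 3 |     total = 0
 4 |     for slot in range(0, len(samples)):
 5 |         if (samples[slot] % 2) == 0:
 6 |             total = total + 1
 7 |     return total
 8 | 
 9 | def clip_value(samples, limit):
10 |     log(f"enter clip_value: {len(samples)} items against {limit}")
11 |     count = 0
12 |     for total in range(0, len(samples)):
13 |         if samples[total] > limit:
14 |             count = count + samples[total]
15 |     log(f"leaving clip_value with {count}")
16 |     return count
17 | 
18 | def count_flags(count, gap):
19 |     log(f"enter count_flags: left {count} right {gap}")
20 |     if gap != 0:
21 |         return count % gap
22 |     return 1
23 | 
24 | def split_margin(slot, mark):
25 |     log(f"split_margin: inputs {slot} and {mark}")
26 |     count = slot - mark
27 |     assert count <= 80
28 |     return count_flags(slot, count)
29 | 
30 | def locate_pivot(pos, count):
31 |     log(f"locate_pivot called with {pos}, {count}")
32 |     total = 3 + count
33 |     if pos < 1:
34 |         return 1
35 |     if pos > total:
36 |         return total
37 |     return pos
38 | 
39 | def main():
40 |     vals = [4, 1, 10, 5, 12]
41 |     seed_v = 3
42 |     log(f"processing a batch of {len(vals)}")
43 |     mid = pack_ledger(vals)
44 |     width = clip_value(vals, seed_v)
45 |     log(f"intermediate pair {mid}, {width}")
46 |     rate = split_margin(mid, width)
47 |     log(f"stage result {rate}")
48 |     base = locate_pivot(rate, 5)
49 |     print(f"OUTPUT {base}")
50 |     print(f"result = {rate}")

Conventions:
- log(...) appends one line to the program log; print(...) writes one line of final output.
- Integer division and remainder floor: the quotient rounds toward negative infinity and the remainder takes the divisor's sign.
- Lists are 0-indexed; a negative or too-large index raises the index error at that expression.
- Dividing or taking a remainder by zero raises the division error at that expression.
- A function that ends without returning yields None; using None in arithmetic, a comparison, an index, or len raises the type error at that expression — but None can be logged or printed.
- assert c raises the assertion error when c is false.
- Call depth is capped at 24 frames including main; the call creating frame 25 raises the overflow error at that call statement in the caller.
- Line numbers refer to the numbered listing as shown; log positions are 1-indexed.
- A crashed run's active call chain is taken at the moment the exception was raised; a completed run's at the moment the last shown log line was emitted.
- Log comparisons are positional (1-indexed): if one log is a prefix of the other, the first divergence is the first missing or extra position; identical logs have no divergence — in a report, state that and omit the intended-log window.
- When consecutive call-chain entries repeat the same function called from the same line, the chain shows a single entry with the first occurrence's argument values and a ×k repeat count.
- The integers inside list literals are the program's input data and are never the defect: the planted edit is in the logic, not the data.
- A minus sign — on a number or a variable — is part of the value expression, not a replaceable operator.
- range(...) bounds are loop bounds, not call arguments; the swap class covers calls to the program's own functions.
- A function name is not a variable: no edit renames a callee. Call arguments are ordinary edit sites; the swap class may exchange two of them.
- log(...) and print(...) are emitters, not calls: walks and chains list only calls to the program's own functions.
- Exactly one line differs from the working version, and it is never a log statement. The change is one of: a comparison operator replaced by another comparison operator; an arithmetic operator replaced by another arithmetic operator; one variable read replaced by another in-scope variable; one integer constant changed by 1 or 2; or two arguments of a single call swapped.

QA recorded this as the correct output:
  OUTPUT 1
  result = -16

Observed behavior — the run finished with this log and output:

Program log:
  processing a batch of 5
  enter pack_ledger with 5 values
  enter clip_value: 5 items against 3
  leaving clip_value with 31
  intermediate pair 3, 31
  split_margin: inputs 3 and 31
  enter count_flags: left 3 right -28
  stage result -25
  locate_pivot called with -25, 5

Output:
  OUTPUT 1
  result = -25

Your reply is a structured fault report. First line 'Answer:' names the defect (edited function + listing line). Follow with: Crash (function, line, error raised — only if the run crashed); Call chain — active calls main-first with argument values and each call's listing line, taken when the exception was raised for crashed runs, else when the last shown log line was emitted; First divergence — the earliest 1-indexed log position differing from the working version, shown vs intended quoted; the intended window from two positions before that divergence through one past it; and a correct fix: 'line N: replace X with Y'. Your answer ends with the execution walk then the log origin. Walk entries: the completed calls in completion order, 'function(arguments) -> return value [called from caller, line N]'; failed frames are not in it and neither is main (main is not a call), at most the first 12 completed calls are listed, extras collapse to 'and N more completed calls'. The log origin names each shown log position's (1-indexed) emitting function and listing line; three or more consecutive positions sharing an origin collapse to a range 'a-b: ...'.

Answer: the defect is in main at line 41.
The tell: Everything matches until log position 3, which reads 'enter clip_value: 5 items against 3' in place of 'enter clip_value: 5 items against 5'.
Call chain: main -> locate_pivot(-25, 5) (called at line 48).
First divergence: at position 3 the run shows 'enter clip_value: 5 items against 3' where the working version logs 'enter clip_value: 5 items against 5'.
Intended log window:
  1: processing a batch of 5
  2: enter pack_ledger with 5 values
  3: enter clip_value: 5 items against 5
  4: leaving clip_value with 22
Execution walk:
  pack_ledger([4, 1, 10, 5, 12]) -> 3  [called from main, line 43]
  clip_value([4, 1, 10, 5, 12], 3) -> 31  [called from main, line 44]
  count_flags(3, -28) -> -25  [called from split_margin, line 28]
  split_margin(3, 31) -> -25  [called from main, line 46]
  locate_pivot(-25, 5) -> 1  [called from main, line 48]
Log line origins:
  1: emitted by main (line 42)
  2: emitted by pack_ledger (line 2)
  3: emitted by clip_value (line 10)
  4: emitted by clip_value (line 15)
  5: emitted by main (line 45)
  6: emitted by split_margin (line 25)
  7: emitted by count_flags (line 19)
  8: emitted by main (line 47)
  9: emitted by locate_pivot (line 31)
A correct fix: line 41: replace `3` with `5`.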